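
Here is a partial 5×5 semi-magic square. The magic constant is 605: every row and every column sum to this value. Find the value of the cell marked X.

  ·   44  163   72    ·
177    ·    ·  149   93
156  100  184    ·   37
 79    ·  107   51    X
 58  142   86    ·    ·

Row 3 needs 605; the known cells sum to 477, so (3,4) = 128.
Using column 1: 177 + 156 + 79 + 58 + ? → (1,1) = 605 − 470 = 135.
From column 3, 605 − (163 + 184 + 107 + 86) gives (2,3) = 65.
Using column 4: 72 + 149 + 128 + 51 + ? → (5,4) = 605 − 400 = 205.
From row 1, 605 − (135 + 44 + 163 + 72) gives (1,5) = 191.
The remaining cell in row 2 is (2,2) = 605 − 484 = 121.
Row 5 needs 605; the known cells sum to 491, so (5,5) = 114.
Column 2 needs 605; the known cells sum to 407, so (4,2) = 198.
The remaining cell in column 5 is (4,5) = 605 − 435 = 170.

170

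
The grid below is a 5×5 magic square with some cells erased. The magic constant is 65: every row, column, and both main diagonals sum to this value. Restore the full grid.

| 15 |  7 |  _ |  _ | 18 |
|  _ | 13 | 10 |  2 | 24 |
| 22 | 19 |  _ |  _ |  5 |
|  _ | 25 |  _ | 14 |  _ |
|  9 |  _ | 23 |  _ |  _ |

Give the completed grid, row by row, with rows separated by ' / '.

15 7 4 21 18 / 16 13 10 2 24 / 22 19 11 8 5 / 3 25 17 14 6 / 9 1 23 20 12

Using row 2: 13 + 10 + 2 + 24 + ? → (2,1) = 65 − 49 = 16.
Column 1: 15 + 16 + 22 + 9 + ? = 65, so (4,1) = 3.
The remaining cell in column 2 is (5,2) = 65 − 64 = 1.
Anti-diagonal must total 65; the given cells sum to 54, so (3,3) = 11.
Row 3 must total 65; the given cells sum to 57, so (3,4) = 8.
Using main diagonal: 15 + 13 + 11 + 14 + ? → (5,5) = 65 − 53 = 12.
The remaining cell in row 5 is (5,4) = 65 − 45 = 20.
The remaining cell in column 4 is (1,4) = 65 − 44 = 21.
Using column 5: 18 + 24 + 5 + 12 + ? → (4,5) = 65 − 59 = 6.
Row 1 must total 65; the given cells sum to 61, so (1,3) = 4.
Row 4: 3 + 25 + 14 + 6 + ? = 65, so (4,3) = 17.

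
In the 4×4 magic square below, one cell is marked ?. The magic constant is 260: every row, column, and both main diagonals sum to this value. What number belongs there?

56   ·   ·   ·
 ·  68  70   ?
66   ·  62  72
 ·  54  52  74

Row 3: 66 + 62 + 72 + ? = 260, so (3,2) = 60.
Row 4 needs 260; the known cells sum to 180, so (4,1) = 80.
The remaining cell in column 1 is (2,1) = 260 − 202 = 58.
The remaining cell in column 2 is (1,2) = 260 − 182 = 78.
Column 3 must total 260; the given cells sum to 184, so (1,3) = 76.
Using anti-diagonal: 70 + 60 + 80 + ? → (1,4) = 260 − 210 = 50.
Row 2: 58 + 68 + 70 + ? = 260, so (2,4) = 64.

64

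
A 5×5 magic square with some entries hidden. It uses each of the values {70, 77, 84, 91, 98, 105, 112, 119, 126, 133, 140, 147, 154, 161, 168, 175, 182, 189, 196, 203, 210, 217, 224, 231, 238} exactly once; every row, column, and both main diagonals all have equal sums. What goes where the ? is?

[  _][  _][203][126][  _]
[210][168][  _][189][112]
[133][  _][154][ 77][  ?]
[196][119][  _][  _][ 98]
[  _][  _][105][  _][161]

The 25 entries sum to 3850, so each line sums to 3850/5 = 770.
The remaining cell in row 2 is (2,3) = 770 − 679 = 91.
Column 3 must total 770; the given cells sum to 553, so (4,3) = 217.
Row 4: 196 + 119 + 217 + 98 + ? = 770, so (4,4) = 140.
Column 4: 126 + 189 + 77 + 140 + ? = 770, so (5,4) = 238.
Using main diagonal: 168 + 154 + 140 + 161 + ? → (1,1) = 770 − 623 = 147.
Column 1 needs 770; the known cells sum to 686, so (5,1) = 84.
Anti-diagonal: 189 + 154 + 119 + 84 + ? = 770, so (1,5) = 224.
Row 1 needs 770; the known cells sum to 700, so (1,2) = 70.
The remaining cell in row 5 is (5,2) = 770 − 588 = 182.
The remaining cell in column 2 is (3,2) = 770 − 539 = 231.
The remaining cell in column 5 is (3,5) = 770 − 595 = 175.

175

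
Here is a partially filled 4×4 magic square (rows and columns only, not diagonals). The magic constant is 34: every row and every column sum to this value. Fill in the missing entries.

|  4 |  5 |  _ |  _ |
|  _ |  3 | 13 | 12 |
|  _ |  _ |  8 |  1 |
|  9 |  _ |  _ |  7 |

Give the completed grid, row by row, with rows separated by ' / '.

4 5 11 14 / 6 3 13 12 / 15 10 8 1 / 9 16 2 7

Row 2 must total 34; the given cells sum to 28, so (2,1) = 6.
The remaining cell in column 1 is (3,1) = 34 − 19 = 15.
From column 4, 34 − (12 + 1 + 7) gives (1,4) = 14.
Row 1 needs 34; the known cells sum to 23, so (1,3) = 11.
Row 3: 15 + 8 + 1 + ? = 34, so (3,2) = 10.
Using column 2: 5 + 3 + 10 + ? → (4,2) = 34 − 18 = 16.
Column 3: 11 + 13 + 8 + ? = 34, so (4,3) = 2.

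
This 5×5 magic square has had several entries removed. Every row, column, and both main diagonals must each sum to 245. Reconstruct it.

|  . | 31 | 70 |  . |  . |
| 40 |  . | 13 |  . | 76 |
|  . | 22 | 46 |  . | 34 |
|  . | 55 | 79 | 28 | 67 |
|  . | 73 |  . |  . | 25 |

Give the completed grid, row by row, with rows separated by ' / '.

Row 4: 55 + 79 + 28 + 67 + ? = 245, so (4,1) = 16.
The remaining cell in column 2 is (2,2) = 245 − 181 = 64.
Column 3: 70 + 13 + 46 + 79 + ? = 245, so (5,3) = 37.
From column 5, 245 − (76 + 34 + 67 + 25) gives (1,5) = 43.
Main diagonal needs 245; the known cells sum to 163, so (1,1) = 82.
Using row 1: 82 + 31 + 70 + 43 + ? → (1,4) = 245 − 226 = 19.
Row 2 needs 245; the known cells sum to 193, so (2,4) = 52.
Anti-diagonal must total 245; the given cells sum to 196, so (5,1) = 49.
Row 5 needs 245; the known cells sum to 184, so (5,4) = 61.
Using column 1: 82 + 40 + 16 + 49 + ? → (3,1) = 245 − 187 = 58.
Column 4: 19 + 52 + 28 + 61 + ? = 245, so (3,4) = 85.

82 31 70 19 43 / 40 64 13 52 76 / 58 22 46 85 34 / 16 55 79 28 67 / 49 73 37 61 25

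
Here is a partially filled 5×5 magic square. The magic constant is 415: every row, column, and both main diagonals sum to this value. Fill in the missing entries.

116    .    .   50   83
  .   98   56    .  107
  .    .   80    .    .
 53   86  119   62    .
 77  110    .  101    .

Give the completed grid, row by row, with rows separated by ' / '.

From row 4, 415 − (53 + 86 + 119 + 62) gives (4,5) = 95.
Main diagonal needs 415; the known cells sum to 356, so (5,5) = 59.
Anti-diagonal must total 415; the given cells sum to 326, so (2,4) = 89.
Row 2 must total 415; the given cells sum to 350, so (2,1) = 65.
The remaining cell in row 5 is (5,3) = 415 − 347 = 68.
Using column 1: 116 + 65 + 53 + 77 + ? → (3,1) = 415 − 311 = 104.
Column 3: 56 + 80 + 119 + 68 + ? = 415, so (1,3) = 92.
Column 4 must total 415; the given cells sum to 302, so (3,4) = 113.
Column 5 must total 415; the given cells sum to 344, so (3,5) = 71.
Row 1 needs 415; the known cells sum to 341, so (1,2) = 74.
Row 3 must total 415; the given cells sum to 368, so (3,2) = 47.

116 74 92 50 83 / 65 98 56 89 107 / 104 47 80 113 71 / 53 86 119 62 95 / 77 110 68 101 59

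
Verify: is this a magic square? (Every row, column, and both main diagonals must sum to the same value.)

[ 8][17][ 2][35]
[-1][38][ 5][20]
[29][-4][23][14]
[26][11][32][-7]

Row 1: 8 + 17 + 2 + 35 = 62.
Row 2: -1 + 38 + 5 + 20 = 62.
Row 3: 29 + (-4) + 23 + 14 = 62.
Row 4: 26 + 11 + 32 + (-7) = 62.
Column 1: 8 + (-1) + 29 + 26 = 62.
Column 2: 17 + 38 + (-4) + 11 = 62.
Column 3: 2 + 5 + 23 + 32 = 62.
Column 4: 35 + 20 + 14 + (-7) = 62.
Main diagonal: 8 + 38 + 23 + (-7) = 62.
Anti-diagonal: 35 + 5 + (-4) + 26 = 62.
All lines sum to 62.

Yes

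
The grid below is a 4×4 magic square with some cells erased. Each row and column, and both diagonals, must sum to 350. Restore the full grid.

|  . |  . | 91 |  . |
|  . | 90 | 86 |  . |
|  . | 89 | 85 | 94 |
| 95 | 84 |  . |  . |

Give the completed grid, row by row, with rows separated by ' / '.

Using row 3: 89 + 85 + 94 + ? → (3,1) = 350 − 268 = 82.
From column 2, 350 − (90 + 89 + 84) gives (1,2) = 87.
Column 3: 91 + 86 + 85 + ? = 350, so (4,3) = 88.
Anti-diagonal: 86 + 89 + 95 + ? = 350, so (1,4) = 80.
Row 1: 87 + 91 + 80 + ? = 350, so (1,1) = 92.
Row 4 must total 350; the given cells sum to 267, so (4,4) = 83.
Column 1 needs 350; the known cells sum to 269, so (2,1) = 81.
Column 4 must total 350; the given cells sum to 257, so (2,4) = 93.

92 87 91 80 / 81 90 86 93 / 82 89 85 94 / 95 84 88 83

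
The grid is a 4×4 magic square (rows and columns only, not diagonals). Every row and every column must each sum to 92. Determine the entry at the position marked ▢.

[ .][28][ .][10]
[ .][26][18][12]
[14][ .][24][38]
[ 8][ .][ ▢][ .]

The remaining cell in row 2 is (2,1) = 92 − 56 = 36.
Using row 3: 14 + 24 + 38 + ? → (3,2) = 92 − 76 = 16.
Using column 1: 36 + 14 + 8 + ? → (1,1) = 92 − 58 = 34.
Column 2: 28 + 26 + 16 + ? = 92, so (4,2) = 22.
Column 4 must total 92; the given cells sum to 60, so (4,4) = 32.
Using row 1: 34 + 28 + 10 + ? → (1,3) = 92 − 72 = 20.
From row 4, 92 − (8 + 22 + 32) gives (4,3) = 30.

30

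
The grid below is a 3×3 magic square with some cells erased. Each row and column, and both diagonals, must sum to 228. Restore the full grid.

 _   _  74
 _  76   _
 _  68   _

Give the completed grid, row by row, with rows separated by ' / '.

70 84 74 / 80 76 72 / 78 68 82

Using column 2: 76 + 68 + ? → (1,2) = 228 − 144 = 84.
Anti-diagonal needs 228; the known cells sum to 150, so (3,1) = 78.
Using row 1: 84 + 74 + ? → (1,1) = 228 − 158 = 70.
Row 3: 78 + 68 + ? = 228, so (3,3) = 82.
Column 1 must total 228; the given cells sum to 148, so (2,1) = 80.
From column 3, 228 − (74 + 82) gives (2,3) = 72.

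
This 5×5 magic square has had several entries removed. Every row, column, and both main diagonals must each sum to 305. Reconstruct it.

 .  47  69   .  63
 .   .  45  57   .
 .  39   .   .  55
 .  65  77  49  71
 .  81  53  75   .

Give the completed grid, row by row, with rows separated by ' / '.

Row 4 must total 305; the given cells sum to 262, so (4,1) = 43.
Column 2 needs 305; the known cells sum to 232, so (2,2) = 73.
Column 3: 69 + 45 + 77 + 53 + ? = 305, so (3,3) = 61.
Anti-diagonal needs 305; the known cells sum to 246, so (5,1) = 59.
Row 5 must total 305; the given cells sum to 268, so (5,5) = 37.
Using column 5: 63 + 55 + 71 + 37 + ? → (2,5) = 305 − 226 = 79.
The remaining cell in main diagonal is (1,1) = 305 − 220 = 85.
Row 1 must total 305; the given cells sum to 264, so (1,4) = 41.
Row 2 must total 305; the given cells sum to 254, so (2,1) = 51.
Column 1 must total 305; the given cells sum to 238, so (3,1) = 67.
Column 4 must total 305; the given cells sum to 222, so (3,4) = 83.

85 47 69 41 63 / 51 73 45 57 79 / 67 39 61 83 55 / 43 65 77 49 71 / 59 81 53 75 37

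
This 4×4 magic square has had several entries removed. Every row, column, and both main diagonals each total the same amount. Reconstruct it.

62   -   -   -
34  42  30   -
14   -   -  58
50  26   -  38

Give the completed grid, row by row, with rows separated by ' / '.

62 22 66 10 / 34 42 30 54 / 14 70 18 58 / 50 26 46 38

Column 1 is already complete: 62 + 34 + 14 + 50 = 160, so that is the magic constant.
From row 2, 160 − (34 + 42 + 30) gives (2,4) = 54.
Row 4 must total 160; the given cells sum to 114, so (4,3) = 46.
From column 4, 160 − (54 + 58 + 38) gives (1,4) = 10.
The remaining cell in main diagonal is (3,3) = 160 − 142 = 18.
Anti-diagonal needs 160; the known cells sum to 90, so (3,2) = 70.
Using column 2: 42 + 70 + 26 + ? → (1,2) = 160 − 138 = 22.
The remaining cell in column 3 is (1,3) = 160 − 94 = 66.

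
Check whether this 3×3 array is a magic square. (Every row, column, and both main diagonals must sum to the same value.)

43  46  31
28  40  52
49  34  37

Yes

Row 1: 43 + 46 + 31 = 120.
Row 2: 28 + 40 + 52 = 120.
Row 3: 49 + 34 + 37 = 120.
Column 1: 43 + 28 + 49 = 120.
Column 2: 46 + 40 + 34 = 120.
Column 3: 31 + 52 + 37 = 120.
Main diagonal: 43 + 40 + 37 = 120.
Anti-diagonal: 31 + 40 + 49 = 120.
All lines sum to 120.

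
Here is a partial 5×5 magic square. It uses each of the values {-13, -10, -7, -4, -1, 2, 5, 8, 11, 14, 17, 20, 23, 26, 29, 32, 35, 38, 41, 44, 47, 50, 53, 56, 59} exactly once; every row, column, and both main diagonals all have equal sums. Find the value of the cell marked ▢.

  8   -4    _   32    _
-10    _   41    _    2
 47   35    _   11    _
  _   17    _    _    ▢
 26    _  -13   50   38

56

The 25 entries sum to 575, so each line sums to 575/5 = 115.
Using row 5: 26 + (-13) + 50 + 38 + ? → (5,2) = 115 − 101 = 14.
Using column 1: 8 + (-10) + 47 + 26 + ? → (4,1) = 115 − 71 = 44.
Column 2 needs 115; the known cells sum to 62, so (2,2) = 53.
From row 2, 115 − (-10 + 53 + 41 + 2) gives (2,4) = 29.
From column 4, 115 − (32 + 29 + 11 + 50) gives (4,4) = -7.
From main diagonal, 115 − (8 + 53 + (-7) + 38) gives (3,3) = 23.
Anti-diagonal: 29 + 23 + 17 + 26 + ? = 115, so (1,5) = 20.
Using row 1: 8 + (-4) + 32 + 20 + ? → (1,3) = 115 − 56 = 59.
The remaining cell in row 3 is (3,5) = 115 − 116 = -1.
Column 3: 59 + 41 + 23 + (-13) + ? = 115, so (4,3) = 5.
The remaining cell in column 5 is (4,5) = 115 − 59 = 56.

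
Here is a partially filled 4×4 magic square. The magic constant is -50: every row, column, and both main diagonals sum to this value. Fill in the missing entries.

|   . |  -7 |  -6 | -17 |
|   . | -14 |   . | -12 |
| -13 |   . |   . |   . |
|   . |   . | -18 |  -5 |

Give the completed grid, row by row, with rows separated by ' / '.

From row 1, -50 − (-7 + (-6) + (-17)) gives (1,1) = -20.
Using column 4: -17 + (-12) + (-5) + ? → (3,4) = -50 − (-34) = -16.
Main diagonal must total -50; the given cells sum to -39, so (3,3) = -11.
Row 3: -13 + (-11) + (-16) + ? = -50, so (3,2) = -10.
From column 2, -50 − (-7 + (-14) + (-10)) gives (4,2) = -19.
Column 3: -6 + (-11) + (-18) + ? = -50, so (2,3) = -15.
The remaining cell in anti-diagonal is (4,1) = -50 − (-42) = -8.
Row 2 needs -50; the known cells sum to -41, so (2,1) = -9.

-20 -7 -6 -17 / -9 -14 -15 -12 / -13 -10 -11 -16 / -8 -19 -18 -5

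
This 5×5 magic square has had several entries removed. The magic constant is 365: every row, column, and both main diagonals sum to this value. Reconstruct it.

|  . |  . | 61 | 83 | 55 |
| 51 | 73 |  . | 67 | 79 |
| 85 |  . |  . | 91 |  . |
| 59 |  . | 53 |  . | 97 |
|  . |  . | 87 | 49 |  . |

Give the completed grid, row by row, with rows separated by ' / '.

Row 2 needs 365; the known cells sum to 270, so (2,3) = 95.
Column 3 must total 365; the given cells sum to 296, so (3,3) = 69.
From column 4, 365 − (83 + 67 + 91 + 49) gives (4,4) = 75.
From row 4, 365 − (59 + 53 + 75 + 97) gives (4,2) = 81.
Anti-diagonal needs 365; the known cells sum to 272, so (5,1) = 93.
Column 1 must total 365; the given cells sum to 288, so (1,1) = 77.
Using main diagonal: 77 + 73 + 69 + 75 + ? → (5,5) = 365 − 294 = 71.
Row 1: 77 + 61 + 83 + 55 + ? = 365, so (1,2) = 89.
Row 5 needs 365; the known cells sum to 300, so (5,2) = 65.
Column 2 must total 365; the given cells sum to 308, so (3,2) = 57.
Using column 5: 55 + 79 + 97 + 71 + ? → (3,5) = 365 − 302 = 63.

77 89 61 83 55 / 51 73 95 67 79 / 85 57 69 91 63 / 59 81 53 75 97 / 93 65 87 49 71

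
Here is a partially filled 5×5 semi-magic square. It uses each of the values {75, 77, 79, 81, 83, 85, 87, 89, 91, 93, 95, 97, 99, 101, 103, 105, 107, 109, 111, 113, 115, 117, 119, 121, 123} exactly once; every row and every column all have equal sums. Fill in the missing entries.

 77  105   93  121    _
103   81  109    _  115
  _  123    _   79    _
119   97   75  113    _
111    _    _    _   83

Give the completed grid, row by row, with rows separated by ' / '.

77 105 93 121 99 / 103 81 109 87 115 / 85 123 101 79 107 / 119 97 75 113 91 / 111 89 117 95 83

The 25 entries sum to 2475, so each line sums to 2475/5 = 495.
The remaining cell in row 1 is (1,5) = 495 − 396 = 99.
Row 2 needs 495; the known cells sum to 408, so (2,4) = 87.
Row 4 must total 495; the given cells sum to 404, so (4,5) = 91.
Column 1: 77 + 103 + 119 + 111 + ? = 495, so (3,1) = 85.
From column 2, 495 − (105 + 81 + 123 + 97) gives (5,2) = 89.
Column 4 needs 495; the known cells sum to 400, so (5,4) = 95.
Column 5 must total 495; the given cells sum to 388, so (3,5) = 107.
Row 3 must total 495; the given cells sum to 394, so (3,3) = 101.
From row 5, 495 − (111 + 89 + 95 + 83) gives (5,3) = 117.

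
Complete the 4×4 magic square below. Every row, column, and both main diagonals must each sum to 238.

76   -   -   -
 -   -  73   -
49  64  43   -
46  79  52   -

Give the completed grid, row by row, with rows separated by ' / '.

76 37 70 55 / 67 58 73 40 / 49 64 43 82 / 46 79 52 61

From row 3, 238 − (49 + 64 + 43) gives (3,4) = 82.
The remaining cell in row 4 is (4,4) = 238 − 177 = 61.
The remaining cell in column 1 is (2,1) = 238 − 171 = 67.
Column 3 needs 238; the known cells sum to 168, so (1,3) = 70.
Main diagonal: 76 + 43 + 61 + ? = 238, so (2,2) = 58.
Using anti-diagonal: 73 + 64 + 46 + ? → (1,4) = 238 − 183 = 55.
The remaining cell in row 1 is (1,2) = 238 − 201 = 37.
The remaining cell in row 2 is (2,4) = 238 − 198 = 40.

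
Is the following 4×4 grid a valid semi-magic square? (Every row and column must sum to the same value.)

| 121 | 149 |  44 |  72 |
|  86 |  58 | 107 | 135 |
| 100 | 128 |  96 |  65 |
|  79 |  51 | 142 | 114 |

No — row 3 sums to 389 but column 1 sums to 386.

Row 1: 121 + 149 + 44 + 72 = 386.
Row 2: 86 + 58 + 107 + 135 = 386.
Row 3: 100 + 128 + 96 + 65 = 389.
Row 4: 79 + 51 + 142 + 114 = 386.
Column 1: 121 + 86 + 100 + 79 = 386.
Column 2: 149 + 58 + 128 + 51 = 386.
Column 3: 44 + 107 + 96 + 142 = 389.
Column 4: 72 + 135 + 65 + 114 = 386.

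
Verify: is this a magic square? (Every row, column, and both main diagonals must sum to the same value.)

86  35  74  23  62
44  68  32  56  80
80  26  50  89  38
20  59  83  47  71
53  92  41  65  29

Row 1: 86 + 35 + 74 + 23 + 62 = 280.
Row 2: 44 + 68 + 32 + 56 + 80 = 280.
Row 3: 80 + 26 + 50 + 89 + 38 = 283.
Row 4: 20 + 59 + 83 + 47 + 71 = 280.
Row 5: 53 + 92 + 41 + 65 + 29 = 280.
Column 1: 86 + 44 + 80 + 20 + 53 = 283.
Column 2: 35 + 68 + 26 + 59 + 92 = 280.
Column 3: 74 + 32 + 50 + 83 + 41 = 280.
Column 4: 23 + 56 + 89 + 47 + 65 = 280.
Column 5: 62 + 80 + 38 + 71 + 29 = 280.
Main diagonal: 86 + 68 + 50 + 47 + 29 = 280.
Anti-diagonal: 62 + 56 + 50 + 59 + 53 = 280.

No — column 1 sums to 283 but column 4 sums to 280.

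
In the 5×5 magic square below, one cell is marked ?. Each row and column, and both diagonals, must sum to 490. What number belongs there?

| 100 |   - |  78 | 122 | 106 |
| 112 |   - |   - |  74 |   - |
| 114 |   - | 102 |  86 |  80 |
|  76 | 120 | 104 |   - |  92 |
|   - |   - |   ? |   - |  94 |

116

Row 1: 100 + 78 + 122 + 106 + ? = 490, so (1,2) = 84.
The remaining cell in row 3 is (3,2) = 490 − 382 = 108.
From row 4, 490 − (76 + 120 + 104 + 92) gives (4,4) = 98.
Column 1 needs 490; the known cells sum to 402, so (5,1) = 88.
Column 4 must total 490; the given cells sum to 380, so (5,4) = 110.
Using column 5: 106 + 80 + 92 + 94 + ? → (2,5) = 490 − 372 = 118.
Using main diagonal: 100 + 102 + 98 + 94 + ? → (2,2) = 490 − 394 = 96.
Row 2 needs 490; the known cells sum to 400, so (2,3) = 90.
The remaining cell in column 2 is (5,2) = 490 − 408 = 82.
From column 3, 490 − (78 + 90 + 102 + 104) gives (5,3) = 116.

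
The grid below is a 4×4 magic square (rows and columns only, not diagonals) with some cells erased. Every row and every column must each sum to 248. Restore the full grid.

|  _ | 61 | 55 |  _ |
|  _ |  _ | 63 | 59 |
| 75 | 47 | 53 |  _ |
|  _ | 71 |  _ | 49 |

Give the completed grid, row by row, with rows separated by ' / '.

Using row 3: 75 + 47 + 53 + ? → (3,4) = 248 − 175 = 73.
From column 2, 248 − (61 + 47 + 71) gives (2,2) = 69.
Column 3 needs 248; the known cells sum to 171, so (4,3) = 77.
Column 4 must total 248; the given cells sum to 181, so (1,4) = 67.
Using row 1: 61 + 55 + 67 + ? → (1,1) = 248 − 183 = 65.
The remaining cell in row 2 is (2,1) = 248 − 191 = 57.
Row 4 must total 248; the given cells sum to 197, so (4,1) = 51.

65 61 55 67 / 57 69 63 59 / 75 47 53 73 / 51 71 77 49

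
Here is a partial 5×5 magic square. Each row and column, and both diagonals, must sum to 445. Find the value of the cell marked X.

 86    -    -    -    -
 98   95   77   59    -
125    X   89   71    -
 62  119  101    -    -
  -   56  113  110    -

Row 2 must total 445; the given cells sum to 329, so (2,5) = 116.
Column 1 needs 445; the known cells sum to 371, so (5,1) = 74.
Using column 3: 77 + 89 + 101 + 113 + ? → (1,3) = 445 − 380 = 65.
Anti-diagonal must total 445; the given cells sum to 341, so (1,5) = 104.
Row 5 needs 445; the known cells sum to 353, so (5,5) = 92.
Main diagonal must total 445; the given cells sum to 362, so (4,4) = 83.
Row 4 needs 445; the known cells sum to 365, so (4,5) = 80.
Column 4: 59 + 71 + 83 + 110 + ? = 445, so (1,4) = 122.
Column 5: 104 + 116 + 80 + 92 + ? = 445, so (3,5) = 53.
Using row 1: 86 + 65 + 122 + 104 + ? → (1,2) = 445 − 377 = 68.
Using row 3: 125 + 89 + 71 + 53 + ? → (3,2) = 445 − 338 = 107.

107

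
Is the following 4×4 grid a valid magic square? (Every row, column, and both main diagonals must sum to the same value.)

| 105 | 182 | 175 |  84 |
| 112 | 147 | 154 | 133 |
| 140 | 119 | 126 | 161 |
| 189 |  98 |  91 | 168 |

Row 1: 105 + 182 + 175 + 84 = 546.
Row 2: 112 + 147 + 154 + 133 = 546.
Row 3: 140 + 119 + 126 + 161 = 546.
Row 4: 189 + 98 + 91 + 168 = 546.
Column 1: 105 + 112 + 140 + 189 = 546.
Column 2: 182 + 147 + 119 + 98 = 546.
Column 3: 175 + 154 + 126 + 91 = 546.
Column 4: 84 + 133 + 161 + 168 = 546.
Main diagonal: 105 + 147 + 126 + 168 = 546.
Anti-diagonal: 84 + 154 + 119 + 189 = 546.
All lines sum to 546.

Yes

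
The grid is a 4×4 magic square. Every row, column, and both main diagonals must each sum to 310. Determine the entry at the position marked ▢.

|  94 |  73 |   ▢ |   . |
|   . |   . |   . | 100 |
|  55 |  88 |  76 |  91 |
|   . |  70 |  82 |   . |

85

Using column 2: 73 + 88 + 70 + ? → (2,2) = 310 − 231 = 79.
Main diagonal: 94 + 79 + 76 + ? = 310, so (4,4) = 61.
Row 4 needs 310; the known cells sum to 213, so (4,1) = 97.
Using column 1: 94 + 55 + 97 + ? → (2,1) = 310 − 246 = 64.
Column 4 needs 310; the known cells sum to 252, so (1,4) = 58.
Anti-diagonal must total 310; the given cells sum to 243, so (2,3) = 67.
From row 1, 310 − (94 + 73 + 58) gives (1,3) = 85.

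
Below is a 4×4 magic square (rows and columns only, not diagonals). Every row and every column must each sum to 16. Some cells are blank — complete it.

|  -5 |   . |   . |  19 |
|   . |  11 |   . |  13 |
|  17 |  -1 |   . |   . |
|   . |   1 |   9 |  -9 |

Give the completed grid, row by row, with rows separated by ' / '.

Row 4 must total 16; the given cells sum to 1, so (4,1) = 15.
From column 1, 16 − (-5 + 17 + 15) gives (2,1) = -11.
Using column 2: 11 + (-1) + 1 + ? → (1,2) = 16 − 11 = 5.
From column 4, 16 − (19 + 13 + (-9)) gives (3,4) = -7.
Row 1: -5 + 5 + 19 + ? = 16, so (1,3) = -3.
Row 2 must total 16; the given cells sum to 13, so (2,3) = 3.
Row 3 must total 16; the given cells sum to 9, so (3,3) = 7.

-5 5 -3 19 / -11 11 3 13 / 17 -1 7 -7 / 15 1 9 -9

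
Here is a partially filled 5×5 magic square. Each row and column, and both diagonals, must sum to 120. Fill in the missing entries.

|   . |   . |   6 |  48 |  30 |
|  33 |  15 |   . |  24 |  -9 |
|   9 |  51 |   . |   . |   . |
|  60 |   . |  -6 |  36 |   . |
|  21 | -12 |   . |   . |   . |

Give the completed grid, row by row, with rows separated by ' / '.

-3 39 6 48 30 / 33 15 57 24 -9 / 9 51 18 0 42 / 60 27 -6 36 3 / 21 -12 45 12 54

Using row 2: 33 + 15 + 24 + (-9) + ? → (2,3) = 120 − 63 = 57.
Column 1 needs 120; the known cells sum to 123, so (1,1) = -3.
Row 1 needs 120; the known cells sum to 81, so (1,2) = 39.
Using column 2: 39 + 15 + 51 + (-12) + ? → (4,2) = 120 − 93 = 27.
Anti-diagonal must total 120; the given cells sum to 102, so (3,3) = 18.
Row 4: 60 + 27 + (-6) + 36 + ? = 120, so (4,5) = 3.
Column 3 must total 120; the given cells sum to 75, so (5,3) = 45.
Using main diagonal: -3 + 15 + 18 + 36 + ? → (5,5) = 120 − 66 = 54.
The remaining cell in row 5 is (5,4) = 120 − 108 = 12.
Column 4: 48 + 24 + 36 + 12 + ? = 120, so (3,4) = 0.
Column 5: 30 + (-9) + 3 + 54 + ? = 120, so (3,5) = 42.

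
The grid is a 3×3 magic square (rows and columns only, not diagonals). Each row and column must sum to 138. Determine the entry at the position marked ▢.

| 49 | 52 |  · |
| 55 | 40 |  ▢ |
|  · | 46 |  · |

43

Row 1 needs 138; the known cells sum to 101, so (1,3) = 37.
From row 2, 138 − (55 + 40) gives (2,3) = 43.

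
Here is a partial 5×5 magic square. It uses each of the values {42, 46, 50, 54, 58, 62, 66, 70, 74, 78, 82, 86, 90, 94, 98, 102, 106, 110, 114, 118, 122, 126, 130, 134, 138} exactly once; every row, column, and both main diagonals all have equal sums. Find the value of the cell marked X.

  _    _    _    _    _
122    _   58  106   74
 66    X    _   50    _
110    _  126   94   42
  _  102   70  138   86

134

The 25 entries sum to 2250, so each line sums to 2250/5 = 450.
Row 2: 122 + 58 + 106 + 74 + ? = 450, so (2,2) = 90.
From row 4, 450 − (110 + 126 + 94 + 42) gives (4,2) = 78.
Row 5 must total 450; the given cells sum to 396, so (5,1) = 54.
Column 1: 122 + 66 + 110 + 54 + ? = 450, so (1,1) = 98.
Column 4 needs 450; the known cells sum to 388, so (1,4) = 62.
Main diagonal needs 450; the known cells sum to 368, so (3,3) = 82.
Using anti-diagonal: 106 + 82 + 78 + 54 + ? → (1,5) = 450 − 320 = 130.
Column 3: 58 + 82 + 126 + 70 + ? = 450, so (1,3) = 114.
Column 5: 130 + 74 + 42 + 86 + ? = 450, so (3,5) = 118.
Row 1 needs 450; the known cells sum to 404, so (1,2) = 46.
From row 3, 450 − (66 + 82 + 50 + 118) gives (3,2) = 134.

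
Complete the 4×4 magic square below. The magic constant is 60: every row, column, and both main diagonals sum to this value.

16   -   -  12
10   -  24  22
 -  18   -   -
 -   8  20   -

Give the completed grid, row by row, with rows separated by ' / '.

Row 2 must total 60; the given cells sum to 56, so (2,2) = 4.
Column 2: 4 + 18 + 8 + ? = 60, so (1,2) = 30.
Anti-diagonal: 12 + 24 + 18 + ? = 60, so (4,1) = 6.
The remaining cell in row 1 is (1,3) = 60 − 58 = 2.
The remaining cell in row 4 is (4,4) = 60 − 34 = 26.
The remaining cell in column 1 is (3,1) = 60 − 32 = 28.
Column 3: 2 + 24 + 20 + ? = 60, so (3,3) = 14.
From column 4, 60 − (12 + 22 + 26) gives (3,4) = 0.

16 30 2 12 / 10 4 24 22 / 28 18 14 0 / 6 8 20 26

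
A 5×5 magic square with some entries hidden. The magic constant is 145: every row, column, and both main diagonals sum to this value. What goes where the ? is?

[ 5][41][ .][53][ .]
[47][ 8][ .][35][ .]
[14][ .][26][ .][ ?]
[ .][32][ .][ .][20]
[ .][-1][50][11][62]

Using row 5: -1 + 50 + 11 + 62 + ? → (5,1) = 145 − 122 = 23.
Column 1 must total 145; the given cells sum to 89, so (4,1) = 56.
Using column 2: 41 + 8 + 32 + (-1) + ? → (3,2) = 145 − 80 = 65.
The remaining cell in main diagonal is (4,4) = 145 − 101 = 44.
From anti-diagonal, 145 − (35 + 26 + 32 + 23) gives (1,5) = 29.
Row 1 needs 145; the known cells sum to 128, so (1,3) = 17.
From row 4, 145 − (56 + 32 + 44 + 20) gives (4,3) = -7.
From column 3, 145 − (17 + 26 + (-7) + 50) gives (2,3) = 59.
The remaining cell in column 4 is (3,4) = 145 − 143 = 2.
From row 2, 145 − (47 + 8 + 59 + 35) gives (2,5) = -4.
From row 3, 145 − (14 + 65 + 26 + 2) gives (3,5) = 38.

38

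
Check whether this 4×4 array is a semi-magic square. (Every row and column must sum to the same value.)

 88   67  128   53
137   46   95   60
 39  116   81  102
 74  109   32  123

Row 1: 88 + 67 + 128 + 53 = 336.
Row 2: 137 + 46 + 95 + 60 = 338.
Row 3: 39 + 116 + 81 + 102 = 338.
Row 4: 74 + 109 + 32 + 123 = 338.
Column 1: 88 + 137 + 39 + 74 = 338.
Column 2: 67 + 46 + 116 + 109 = 338.
Column 3: 128 + 95 + 81 + 32 = 336.
Column 4: 53 + 60 + 102 + 123 = 338.

No — row 1 sums to 336 but column 1 sums to 338.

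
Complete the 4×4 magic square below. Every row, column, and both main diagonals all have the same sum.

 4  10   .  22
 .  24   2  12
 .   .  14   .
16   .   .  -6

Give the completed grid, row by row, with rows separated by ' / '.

4 10 0 22 / -2 24 2 12 / 18 -4 14 8 / 16 6 20 -6

Main diagonal is already complete: 4 + 24 + 14 + -6 = 36, so that is the magic constant.
Row 1 needs 36; the known cells sum to 36, so (1,3) = 0.
Row 2 needs 36; the known cells sum to 38, so (2,1) = -2.
Using column 1: 4 + (-2) + 16 + ? → (3,1) = 36 − 18 = 18.
From column 3, 36 − (0 + 2 + 14) gives (4,3) = 20.
From column 4, 36 − (22 + 12 + (-6)) gives (3,4) = 8.
Anti-diagonal needs 36; the known cells sum to 40, so (3,2) = -4.
Row 4 must total 36; the given cells sum to 30, so (4,2) = 6.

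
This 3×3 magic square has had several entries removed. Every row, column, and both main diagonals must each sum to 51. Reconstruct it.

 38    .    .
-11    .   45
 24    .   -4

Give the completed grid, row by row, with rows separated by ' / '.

38 3 10 / -11 17 45 / 24 31 -4

The remaining cell in row 2 is (2,2) = 51 − 34 = 17.
The remaining cell in row 3 is (3,2) = 51 − 20 = 31.
From column 2, 51 − (17 + 31) gives (1,2) = 3.
Column 3: 45 + (-4) + ? = 51, so (1,3) = 10.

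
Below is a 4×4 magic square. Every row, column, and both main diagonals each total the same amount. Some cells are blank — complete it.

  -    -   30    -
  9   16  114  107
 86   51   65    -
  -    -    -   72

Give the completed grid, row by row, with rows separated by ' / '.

Row 2 is already complete: 9 + 16 + 114 + 107 = 246, so that is the magic constant.
The remaining cell in row 3 is (3,4) = 246 − 202 = 44.
Column 3 needs 246; the known cells sum to 209, so (4,3) = 37.
The remaining cell in column 4 is (1,4) = 246 − 223 = 23.
Main diagonal: 16 + 65 + 72 + ? = 246, so (1,1) = 93.
Anti-diagonal: 23 + 114 + 51 + ? = 246, so (4,1) = 58.
Row 1 needs 246; the known cells sum to 146, so (1,2) = 100.
Row 4 must total 246; the given cells sum to 167, so (4,2) = 79.

93 100 30 23 / 9 16 114 107 / 86 51 65 44 / 58 79 37 72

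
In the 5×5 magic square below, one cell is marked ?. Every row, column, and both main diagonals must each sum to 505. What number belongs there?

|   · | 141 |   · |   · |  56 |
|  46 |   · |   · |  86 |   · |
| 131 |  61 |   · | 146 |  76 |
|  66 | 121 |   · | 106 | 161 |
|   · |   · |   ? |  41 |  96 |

Row 3 must total 505; the given cells sum to 414, so (3,3) = 91.
Row 4 must total 505; the given cells sum to 454, so (4,3) = 51.
Using column 4: 86 + 146 + 106 + 41 + ? → (1,4) = 505 − 379 = 126.
From column 5, 505 − (56 + 76 + 161 + 96) gives (2,5) = 116.
Anti-diagonal must total 505; the given cells sum to 354, so (5,1) = 151.
Column 1: 46 + 131 + 66 + 151 + ? = 505, so (1,1) = 111.
Using main diagonal: 111 + 91 + 106 + 96 + ? → (2,2) = 505 − 404 = 101.
Row 1 must total 505; the given cells sum to 434, so (1,3) = 71.
Using row 2: 46 + 101 + 86 + 116 + ? → (2,3) = 505 − 349 = 156.
Column 2: 141 + 101 + 61 + 121 + ? = 505, so (5,2) = 81.
The remaining cell in column 3 is (5,3) = 505 − 369 = 136.

136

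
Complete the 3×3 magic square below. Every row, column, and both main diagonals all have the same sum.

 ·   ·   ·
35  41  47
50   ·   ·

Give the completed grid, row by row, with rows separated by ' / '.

38 53 32 / 35 41 47 / 50 29 44

Row 2 is already complete: 35 + 41 + 47 = 123, so that is the magic constant.
Column 1 must total 123; the given cells sum to 85, so (1,1) = 38.
The remaining cell in main diagonal is (3,3) = 123 − 79 = 44.
From anti-diagonal, 123 − (41 + 50) gives (1,3) = 32.
The remaining cell in row 1 is (1,2) = 123 − 70 = 53.
From row 3, 123 − (50 + 44) gives (3,2) = 29.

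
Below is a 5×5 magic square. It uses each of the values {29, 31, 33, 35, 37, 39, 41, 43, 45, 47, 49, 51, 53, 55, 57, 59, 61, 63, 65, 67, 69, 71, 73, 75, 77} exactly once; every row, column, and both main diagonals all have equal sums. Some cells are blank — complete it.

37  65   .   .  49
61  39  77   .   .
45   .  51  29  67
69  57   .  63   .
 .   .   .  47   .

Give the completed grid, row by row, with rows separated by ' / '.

37 65 43 71 49 / 61 39 77 55 33 / 45 73 51 29 67 / 69 57 35 63 41 / 53 31 59 47 75

The 25 entries sum to 1325, so each line sums to 1325/5 = 265.
Row 3 needs 265; the known cells sum to 192, so (3,2) = 73.
Using column 1: 37 + 61 + 45 + 69 + ? → (5,1) = 265 − 212 = 53.
Column 2 must total 265; the given cells sum to 234, so (5,2) = 31.
Main diagonal must total 265; the given cells sum to 190, so (5,5) = 75.
Using anti-diagonal: 49 + 51 + 57 + 53 + ? → (2,4) = 265 − 210 = 55.
Using row 2: 61 + 39 + 77 + 55 + ? → (2,5) = 265 − 232 = 33.
Row 5: 53 + 31 + 47 + 75 + ? = 265, so (5,3) = 59.
Column 4 needs 265; the known cells sum to 194, so (1,4) = 71.
Using column 5: 49 + 33 + 67 + 75 + ? → (4,5) = 265 − 224 = 41.
Using row 1: 37 + 65 + 71 + 49 + ? → (1,3) = 265 − 222 = 43.
Row 4 must total 265; the given cells sum to 230, so (4,3) = 35.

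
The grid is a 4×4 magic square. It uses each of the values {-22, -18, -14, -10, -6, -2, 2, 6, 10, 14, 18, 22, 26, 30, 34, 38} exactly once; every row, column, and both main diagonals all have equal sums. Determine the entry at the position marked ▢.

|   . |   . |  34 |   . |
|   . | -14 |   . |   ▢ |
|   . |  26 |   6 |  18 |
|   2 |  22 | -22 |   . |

-6

The 16 entries sum to 128, so each line sums to 128/4 = 32.
The remaining cell in row 3 is (3,1) = 32 − 50 = -18.
Row 4 needs 32; the known cells sum to 2, so (4,4) = 30.
From column 2, 32 − (-14 + 26 + 22) gives (1,2) = -2.
Column 3 must total 32; the given cells sum to 18, so (2,3) = 14.
Main diagonal: -14 + 6 + 30 + ? = 32, so (1,1) = 10.
Using anti-diagonal: 14 + 26 + 2 + ? → (1,4) = 32 − 42 = -10.
From column 1, 32 − (10 + (-18) + 2) gives (2,1) = 38.
Column 4 must total 32; the given cells sum to 38, so (2,4) = -6.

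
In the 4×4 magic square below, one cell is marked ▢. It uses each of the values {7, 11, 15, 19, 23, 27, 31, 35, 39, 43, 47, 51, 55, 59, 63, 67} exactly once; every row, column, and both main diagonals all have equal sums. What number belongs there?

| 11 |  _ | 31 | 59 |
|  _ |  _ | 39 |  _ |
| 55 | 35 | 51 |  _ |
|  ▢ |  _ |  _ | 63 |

The 16 entries sum to 592, so each line sums to 592/4 = 148.
Using row 1: 11 + 31 + 59 + ? → (1,2) = 148 − 101 = 47.
Using row 3: 55 + 35 + 51 + ? → (3,4) = 148 − 141 = 7.
Column 3 must total 148; the given cells sum to 121, so (4,3) = 27.
From column 4, 148 − (59 + 7 + 63) gives (2,4) = 19.
From main diagonal, 148 − (11 + 51 + 63) gives (2,2) = 23.
From anti-diagonal, 148 − (59 + 39 + 35) gives (4,1) = 15.

15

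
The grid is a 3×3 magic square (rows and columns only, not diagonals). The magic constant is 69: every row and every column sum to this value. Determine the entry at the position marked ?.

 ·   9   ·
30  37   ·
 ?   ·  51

Row 2: 30 + 37 + ? = 69, so (2,3) = 2.
The remaining cell in column 2 is (3,2) = 69 − 46 = 23.
Column 3: 2 + 51 + ? = 69, so (1,3) = 16.
Row 1: 9 + 16 + ? = 69, so (1,1) = 44.
From row 3, 69 − (23 + 51) gives (3,1) = -5.

-5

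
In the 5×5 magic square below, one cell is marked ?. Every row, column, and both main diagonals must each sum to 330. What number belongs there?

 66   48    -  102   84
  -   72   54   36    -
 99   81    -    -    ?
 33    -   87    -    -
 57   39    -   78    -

42

The remaining cell in row 1 is (1,3) = 330 − 300 = 30.
Column 1 needs 330; the known cells sum to 255, so (2,1) = 75.
Column 2 needs 330; the known cells sum to 240, so (4,2) = 90.
Anti-diagonal must total 330; the given cells sum to 267, so (3,3) = 63.
Row 2 must total 330; the given cells sum to 237, so (2,5) = 93.
Column 3 needs 330; the known cells sum to 234, so (5,3) = 96.
Row 5 needs 330; the known cells sum to 270, so (5,5) = 60.
From main diagonal, 330 − (66 + 72 + 63 + 60) gives (4,4) = 69.
The remaining cell in row 4 is (4,5) = 330 − 279 = 51.
Column 4 needs 330; the known cells sum to 285, so (3,4) = 45.
The remaining cell in column 5 is (3,5) = 330 − 288 = 42.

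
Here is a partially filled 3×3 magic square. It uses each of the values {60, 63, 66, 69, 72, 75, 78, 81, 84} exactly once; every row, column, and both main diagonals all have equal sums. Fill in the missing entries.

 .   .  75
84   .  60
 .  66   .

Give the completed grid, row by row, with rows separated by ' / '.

The 9 entries sum to 648, so each line sums to 648/3 = 216.
From row 2, 216 − (84 + 60) gives (2,2) = 72.
The remaining cell in column 2 is (1,2) = 216 − 138 = 78.
The remaining cell in column 3 is (3,3) = 216 − 135 = 81.
From main diagonal, 216 − (72 + 81) gives (1,1) = 63.
The remaining cell in anti-diagonal is (3,1) = 216 − 147 = 69.

63 78 75 / 84 72 60 / 69 66 81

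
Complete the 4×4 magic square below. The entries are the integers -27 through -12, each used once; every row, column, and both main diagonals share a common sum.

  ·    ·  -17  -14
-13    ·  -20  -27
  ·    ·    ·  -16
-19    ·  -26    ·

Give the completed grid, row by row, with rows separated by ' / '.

-24 -23 -17 -14 / -13 -18 -20 -27 / -22 -25 -15 -16 / -19 -12 -26 -21

The entries are -27 through -12, which sum to -312, so each line sums to -312/4 = -78.
Row 2: -13 + (-20) + (-27) + ? = -78, so (2,2) = -18.
Using column 3: -17 + (-20) + (-26) + ? → (3,3) = -78 − (-63) = -15.
Column 4: -14 + (-27) + (-16) + ? = -78, so (4,4) = -21.
From main diagonal, -78 − (-18 + (-15) + (-21)) gives (1,1) = -24.
Anti-diagonal: -14 + (-20) + (-19) + ? = -78, so (3,2) = -25.
From row 1, -78 − (-24 + (-17) + (-14)) gives (1,2) = -23.
Using row 3: -25 + (-15) + (-16) + ? → (3,1) = -78 − (-56) = -22.
Row 4: -19 + (-26) + (-21) + ? = -78, so (4,2) = -12.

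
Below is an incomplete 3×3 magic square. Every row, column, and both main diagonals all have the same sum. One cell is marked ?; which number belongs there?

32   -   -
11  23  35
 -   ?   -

Row 2 is complete and sums to 69; that is the magic constant.
Column 1: 32 + 11 + ? = 69, so (3,1) = 26.
Main diagonal: 32 + 23 + ? = 69, so (3,3) = 14.
Using anti-diagonal: 23 + 26 + ? → (1,3) = 69 − 49 = 20.
The remaining cell in row 1 is (1,2) = 69 − 52 = 17.
Row 3 must total 69; the given cells sum to 40, so (3,2) = 29.

29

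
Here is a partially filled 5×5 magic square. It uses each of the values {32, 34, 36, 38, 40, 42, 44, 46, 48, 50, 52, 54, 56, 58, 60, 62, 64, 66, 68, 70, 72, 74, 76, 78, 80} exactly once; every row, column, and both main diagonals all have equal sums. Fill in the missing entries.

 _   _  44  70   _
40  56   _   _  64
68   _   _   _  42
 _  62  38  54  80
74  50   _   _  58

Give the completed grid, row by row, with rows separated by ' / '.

The 25 entries sum to 1400, so each line sums to 1400/5 = 280.
Row 4: 62 + 38 + 54 + 80 + ? = 280, so (4,1) = 46.
Using column 1: 40 + 68 + 46 + 74 + ? → (1,1) = 280 − 228 = 52.
Column 5 must total 280; the given cells sum to 244, so (1,5) = 36.
The remaining cell in main diagonal is (3,3) = 280 − 220 = 60.
Anti-diagonal: 36 + 60 + 62 + 74 + ? = 280, so (2,4) = 48.
Row 1 needs 280; the known cells sum to 202, so (1,2) = 78.
The remaining cell in row 2 is (2,3) = 280 − 208 = 72.
Column 2 must total 280; the given cells sum to 246, so (3,2) = 34.
Column 3 needs 280; the known cells sum to 214, so (5,3) = 66.
The remaining cell in row 3 is (3,4) = 280 − 204 = 76.
Row 5 needs 280; the known cells sum to 248, so (5,4) = 32.

52 78 44 70 36 / 40 56 72 48 64 / 68 34 60 76 42 / 46 62 38 54 80 / 74 50 66 32 58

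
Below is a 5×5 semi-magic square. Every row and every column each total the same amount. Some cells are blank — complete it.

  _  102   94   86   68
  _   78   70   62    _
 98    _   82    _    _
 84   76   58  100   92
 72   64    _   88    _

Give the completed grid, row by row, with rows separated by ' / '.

Row 4 is already complete: 84 + 76 + 58 + 100 + 92 = 410, so that is the magic constant.
From row 1, 410 − (102 + 94 + 86 + 68) gives (1,1) = 60.
Column 1: 60 + 98 + 84 + 72 + ? = 410, so (2,1) = 96.
Column 2 needs 410; the known cells sum to 320, so (3,2) = 90.
Column 3 needs 410; the known cells sum to 304, so (5,3) = 106.
The remaining cell in column 4 is (3,4) = 410 − 336 = 74.
Row 2: 96 + 78 + 70 + 62 + ? = 410, so (2,5) = 104.
Row 3 needs 410; the known cells sum to 344, so (3,5) = 66.
The remaining cell in row 5 is (5,5) = 410 − 330 = 80.

60 102 94 86 68 / 96 78 70 62 104 / 98 90 82 74 66 / 84 76 58 100 92 / 72 64 106 88 80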